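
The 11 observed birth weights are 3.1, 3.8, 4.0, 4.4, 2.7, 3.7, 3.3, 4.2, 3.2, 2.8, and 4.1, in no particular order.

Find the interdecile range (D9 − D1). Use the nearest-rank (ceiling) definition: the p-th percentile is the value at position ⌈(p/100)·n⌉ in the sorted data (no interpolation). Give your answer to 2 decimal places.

1.40

Sorted: 2.7, 2.8, 3.1, 3.2, 3.3, 3.7, 3.8, 4.0, 4.1, 4.2, 4.4.
n = 11.
P10: rank ⌈10/100·11⌉ = 2 → 2.8.
P90: rank ⌈90/100·11⌉ = 10 → 4.2.
Difference: 4.2 − 2.8 = 1.4.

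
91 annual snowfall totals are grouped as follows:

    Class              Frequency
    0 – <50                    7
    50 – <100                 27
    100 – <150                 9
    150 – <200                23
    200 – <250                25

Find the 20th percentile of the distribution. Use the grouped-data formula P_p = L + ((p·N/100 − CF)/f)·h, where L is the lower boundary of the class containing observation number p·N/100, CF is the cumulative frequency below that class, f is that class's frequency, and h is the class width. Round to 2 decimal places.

70.74

N = 91; target position k = 20/100 · 91 = 18.2.
Cumulative frequencies: 7, 34, 43, 66, 91.
Observation 18.2 falls in the class 50 – <100.
L = 50, CF = 7, f = 27, h = 50.
P20 = 50 + ((18.2 − 7)/27)·50 = 50 + 20.7407 = 70.7407.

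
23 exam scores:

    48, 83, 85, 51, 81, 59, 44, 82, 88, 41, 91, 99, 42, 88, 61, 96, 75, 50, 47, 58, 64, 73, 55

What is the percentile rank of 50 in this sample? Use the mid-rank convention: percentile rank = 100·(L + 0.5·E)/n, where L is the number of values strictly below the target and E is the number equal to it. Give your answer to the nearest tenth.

Sorted: 41, 42, 44, 47, 48, 50, 51, 55, 58, 59, 61, 64, 73, 75, 81, 82, 83, 85, 88, 88, 91, 96, 99.
Count below 50: L = 5; count equal: E = 1; n = 23.
Percentile rank = 100·(5 + 0.5·1)/23 = 100·5.5/23 = 23.91.

23.9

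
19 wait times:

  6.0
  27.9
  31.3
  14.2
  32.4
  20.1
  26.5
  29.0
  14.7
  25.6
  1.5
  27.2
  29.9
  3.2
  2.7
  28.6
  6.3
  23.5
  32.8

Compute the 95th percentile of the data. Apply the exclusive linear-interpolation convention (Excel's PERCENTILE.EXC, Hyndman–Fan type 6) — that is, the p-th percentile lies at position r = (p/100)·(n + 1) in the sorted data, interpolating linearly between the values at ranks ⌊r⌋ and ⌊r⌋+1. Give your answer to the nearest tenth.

32.8

Sorted: 1.5, 2.7, 3.2, 6.0, 6.3, 14.2, 14.7, 20.1, 23.5, 25.6, 26.5, 27.2, 27.9, 28.6, 29.0, 29.9, 31.3, 32.4, 32.8.
n = 19.
r = (95/100)·(19 + 1) = 19.
r is an integer, so P95 is the value at rank 19: 32.8.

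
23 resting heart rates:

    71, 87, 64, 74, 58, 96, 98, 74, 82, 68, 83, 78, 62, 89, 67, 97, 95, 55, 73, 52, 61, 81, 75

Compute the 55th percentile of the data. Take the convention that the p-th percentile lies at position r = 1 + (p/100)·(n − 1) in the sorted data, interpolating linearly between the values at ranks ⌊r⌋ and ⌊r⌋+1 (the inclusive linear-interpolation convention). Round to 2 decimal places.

75.30

Sorted: 52, 55, 58, 61, 62, 64, 67, 68, 71, 73, 74, 74, 75, 78, 81, 82, 83, 87, 89, 95, 96, 97, 98.
n = 23.
r = 1 + (55/100)·(23 − 1) = 1 + 12.1 = 13.1.
Rank 13 is 75 and rank 14 is 78.
Interpolate: 75 + 0.1·(78 − 75) = 75 + 0.1·3 = 75.3.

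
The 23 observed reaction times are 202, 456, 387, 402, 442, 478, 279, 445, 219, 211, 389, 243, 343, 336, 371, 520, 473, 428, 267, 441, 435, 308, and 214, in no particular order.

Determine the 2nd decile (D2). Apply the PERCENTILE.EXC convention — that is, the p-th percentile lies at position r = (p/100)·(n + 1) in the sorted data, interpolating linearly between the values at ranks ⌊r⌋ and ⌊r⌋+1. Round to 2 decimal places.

238.20

Sorted: 202, 211, 214, 219, 243, 267, 279, 308, 336, 343, 371, 387, 389, 402, 428, 435, 441, 442, 445, 456, 473, 478, 520.
n = 23.
r = (20/100)·(23 + 1) = 4.8.
Rank 4 is 219 and rank 5 is 243.
Interpolate: 219 + 0.8·(243 − 219) = 219 + 0.8·24 = 238.2.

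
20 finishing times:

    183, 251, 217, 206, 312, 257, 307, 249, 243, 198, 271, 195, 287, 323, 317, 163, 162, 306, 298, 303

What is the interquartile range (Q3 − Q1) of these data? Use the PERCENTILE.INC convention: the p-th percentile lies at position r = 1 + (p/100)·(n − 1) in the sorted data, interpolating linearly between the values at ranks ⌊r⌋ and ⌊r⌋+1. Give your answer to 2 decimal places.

Sorted: 162, 163, 183, 195, 198, 206, 217, 243, 249, 251, 257, 271, 287, 298, 303, 306, 307, 312, 317, 323.
n = 20.
P25: r = 5.75; ranks 5–6 are 198, 206; interpolating gives 204.
P75: r = 15.25; ranks 15–16 are 303, 306; interpolating gives 303.75.
Difference: 303.75 − 204 = 99.75.

99.75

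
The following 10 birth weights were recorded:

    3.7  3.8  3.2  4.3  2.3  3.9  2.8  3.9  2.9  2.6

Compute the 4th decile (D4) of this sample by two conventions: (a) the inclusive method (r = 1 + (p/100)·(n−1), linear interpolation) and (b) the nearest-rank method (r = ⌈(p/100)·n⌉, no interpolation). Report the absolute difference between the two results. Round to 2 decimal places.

0.18

Sorted: 2.3, 2.6, 2.8, 2.9, 3.2, 3.7, 3.8, 3.9, 3.9, 4.3.
n = 10.
(a) r = 4.6; between ranks 4 (2.9) and 5 (3.2): 3.08.
(b) the nearest-rank method: rank 4 → 2.9.
|3.08 − 2.9| = 0.18.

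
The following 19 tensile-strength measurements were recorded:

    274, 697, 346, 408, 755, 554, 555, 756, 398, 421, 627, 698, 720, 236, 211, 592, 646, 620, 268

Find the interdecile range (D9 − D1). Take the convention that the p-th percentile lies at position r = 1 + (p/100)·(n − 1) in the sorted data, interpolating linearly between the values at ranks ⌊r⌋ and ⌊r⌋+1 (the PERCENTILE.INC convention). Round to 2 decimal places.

465.40

Sorted: 211, 236, 268, 274, 346, 398, 408, 421, 554, 555, 592, 620, 627, 646, 697, 698, 720, 755, 756.
n = 19.
P10: r = 2.8; ranks 2–3 are 236, 268; interpolating gives 261.6.
P90: r = 17.2; ranks 17–18 are 720, 755; interpolating gives 727.
Difference: 727 − 261.6 = 465.4.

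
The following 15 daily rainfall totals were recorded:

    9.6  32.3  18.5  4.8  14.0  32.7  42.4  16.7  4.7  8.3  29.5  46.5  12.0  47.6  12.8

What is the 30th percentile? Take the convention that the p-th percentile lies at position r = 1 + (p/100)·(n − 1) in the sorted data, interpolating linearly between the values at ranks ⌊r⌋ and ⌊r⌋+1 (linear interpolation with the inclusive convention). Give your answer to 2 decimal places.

12.16

Sorted: 4.7, 4.8, 8.3, 9.6, 12.0, 12.8, 14.0, 16.7, 18.5, 29.5, 32.3, 32.7, 42.4, 46.5, 47.6.
n = 15.
r = 1 + (30/100)·(15 − 1) = 1 + 4.2 = 5.2.
Rank 5 is 12.0 and rank 6 is 12.8.
Interpolate: 12.0 + 0.2·(12.8 − 12.0) = 12.0 + 0.2·0.8 = 12.16.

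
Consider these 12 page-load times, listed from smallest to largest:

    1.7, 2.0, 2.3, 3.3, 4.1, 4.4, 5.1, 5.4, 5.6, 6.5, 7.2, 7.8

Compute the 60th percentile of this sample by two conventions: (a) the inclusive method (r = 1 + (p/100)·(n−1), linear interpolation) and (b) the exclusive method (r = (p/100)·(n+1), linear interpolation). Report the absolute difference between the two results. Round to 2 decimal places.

0.06

n = 12.
(a) r = 7.6; between ranks 7 (5.1) and 8 (5.4): 5.28.
(b) r = 7.8; between ranks 7 (5.1) and 8 (5.4): 5.34.
|5.28 − 5.34| = 0.06.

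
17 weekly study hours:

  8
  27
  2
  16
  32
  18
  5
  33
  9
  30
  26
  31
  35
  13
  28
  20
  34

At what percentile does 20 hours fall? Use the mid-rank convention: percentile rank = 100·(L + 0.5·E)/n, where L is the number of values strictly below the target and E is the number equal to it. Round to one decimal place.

44.1

Sorted: 2, 5, 8, 9, 13, 16, 18, 20, 26, 27, 28, 30, 31, 32, 33, 34, 35.
Count below 20: L = 7; count equal: E = 1; n = 17.
Percentile rank = 100·(7 + 0.5·1)/17 = 100·7.5/17 = 44.12.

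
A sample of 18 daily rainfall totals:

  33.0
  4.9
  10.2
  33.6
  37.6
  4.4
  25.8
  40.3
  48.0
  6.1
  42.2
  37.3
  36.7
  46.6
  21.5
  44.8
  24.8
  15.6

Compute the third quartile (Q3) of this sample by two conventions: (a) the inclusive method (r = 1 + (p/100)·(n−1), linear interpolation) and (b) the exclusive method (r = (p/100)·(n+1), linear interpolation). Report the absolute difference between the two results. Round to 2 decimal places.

Sorted: 4.4, 4.9, 6.1, 10.2, 15.6, 21.5, 24.8, 25.8, 33.0, 33.6, 36.7, 37.3, 37.6, 40.3, 42.2, 44.8, 46.6, 48.0.
n = 18.
(a) r = 13.75; between ranks 13 (37.6) and 14 (40.3): 39.625.
(b) r = 14.25; between ranks 14 (40.3) and 15 (42.2): 40.775.
|39.625 − 40.775| = 1.15.

1.15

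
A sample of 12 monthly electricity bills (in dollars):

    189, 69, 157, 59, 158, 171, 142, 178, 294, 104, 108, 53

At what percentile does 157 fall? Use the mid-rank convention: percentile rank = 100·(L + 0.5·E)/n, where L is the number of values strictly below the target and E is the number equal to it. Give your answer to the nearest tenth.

Sorted: 53, 59, 69, 104, 108, 142, 157, 158, 171, 178, 189, 294.
Count below 157: L = 6; count equal: E = 1; n = 12.
Percentile rank = 100·(6 + 0.5·1)/12 = 100·6.5/12 = 54.17.

54.2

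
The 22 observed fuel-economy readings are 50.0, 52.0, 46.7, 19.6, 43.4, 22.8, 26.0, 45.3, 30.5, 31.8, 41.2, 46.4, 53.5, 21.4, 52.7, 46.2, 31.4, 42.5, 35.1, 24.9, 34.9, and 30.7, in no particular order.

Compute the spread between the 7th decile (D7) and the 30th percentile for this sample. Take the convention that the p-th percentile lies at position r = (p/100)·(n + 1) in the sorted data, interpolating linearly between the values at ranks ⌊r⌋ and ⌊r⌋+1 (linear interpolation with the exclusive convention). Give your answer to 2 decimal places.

Sorted: 19.6, 21.4, 22.8, 24.9, 26.0, 30.5, 30.7, 31.4, 31.8, 34.9, 35.1, 41.2, 42.5, 43.4, 45.3, 46.2, 46.4, 46.7, 50.0, 52.0, 52.7, 53.5.
n = 22.
P30: r = 6.9; ranks 6–7 are 30.5, 30.7; interpolating gives 30.68.
P70: r = 16.1; ranks 16–17 are 46.2, 46.4; interpolating gives 46.22.
Difference: 46.22 − 30.68 = 15.54.

15.54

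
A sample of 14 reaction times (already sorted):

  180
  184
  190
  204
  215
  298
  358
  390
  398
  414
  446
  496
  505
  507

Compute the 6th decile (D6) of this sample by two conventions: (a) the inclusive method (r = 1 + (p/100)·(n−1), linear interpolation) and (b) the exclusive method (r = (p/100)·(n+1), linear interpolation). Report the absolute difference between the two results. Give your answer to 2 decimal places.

1.60

n = 14.
(a) r = 8.8; between ranks 8 (390) and 9 (398): 396.4.
(b) r = 9 → value at rank 9 = 398.
|396.4 − 398| = 1.6.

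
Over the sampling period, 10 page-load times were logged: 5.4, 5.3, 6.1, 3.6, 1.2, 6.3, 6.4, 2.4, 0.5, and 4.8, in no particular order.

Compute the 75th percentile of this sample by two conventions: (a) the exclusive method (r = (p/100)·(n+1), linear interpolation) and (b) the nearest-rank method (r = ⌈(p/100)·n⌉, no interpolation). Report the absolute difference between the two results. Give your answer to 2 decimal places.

Sorted: 0.5, 1.2, 2.4, 3.6, 4.8, 5.3, 5.4, 6.1, 6.3, 6.4.
n = 10.
(a) r = 8.25; between ranks 8 (6.1) and 9 (6.3): 6.15.
(b) the nearest-rank method: rank 8 → 6.1.
|6.15 − 6.1| = 0.05.

0.05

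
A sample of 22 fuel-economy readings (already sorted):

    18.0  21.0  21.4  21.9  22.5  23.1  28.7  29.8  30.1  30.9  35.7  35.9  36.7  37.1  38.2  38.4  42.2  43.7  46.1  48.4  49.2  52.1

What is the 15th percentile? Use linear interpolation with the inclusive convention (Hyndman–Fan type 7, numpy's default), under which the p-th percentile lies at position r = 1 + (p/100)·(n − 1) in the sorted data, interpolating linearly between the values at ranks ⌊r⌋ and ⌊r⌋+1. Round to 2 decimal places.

21.99

n = 22.
r = 1 + (15/100)·(22 − 1) = 1 + 3.15 = 4.15.
Rank 4 is 21.9 and rank 5 is 22.5.
Interpolate: 21.9 + 0.15·(22.5 − 21.9) = 21.9 + 0.15·0.6 = 21.99.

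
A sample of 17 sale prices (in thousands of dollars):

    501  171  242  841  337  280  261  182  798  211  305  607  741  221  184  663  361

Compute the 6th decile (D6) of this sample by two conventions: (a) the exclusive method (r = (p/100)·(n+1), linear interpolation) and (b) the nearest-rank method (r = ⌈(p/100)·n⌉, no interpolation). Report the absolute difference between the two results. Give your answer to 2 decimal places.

Sorted: 171, 182, 184, 211, 221, 242, 261, 280, 305, 337, 361, 501, 607, 663, 741, 798, 841.
n = 17.
(a) r = 10.8; between ranks 10 (337) and 11 (361): 356.2.
(b) the nearest-rank method: rank 11 → 361.
|356.2 − 361| = 4.8.

4.80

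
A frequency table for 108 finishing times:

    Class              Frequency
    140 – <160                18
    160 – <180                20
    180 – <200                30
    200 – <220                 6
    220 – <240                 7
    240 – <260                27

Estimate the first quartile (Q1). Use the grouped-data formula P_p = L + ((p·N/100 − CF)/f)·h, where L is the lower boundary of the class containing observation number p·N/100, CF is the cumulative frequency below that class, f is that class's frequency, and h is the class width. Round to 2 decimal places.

N = 108; target position k = 25/100 · 108 = 27.
Cumulative frequencies: 18, 38, 68, 74, 81, 108.
Observation 27 falls in the class 160 – <180.
L = 160, CF = 18, f = 20, h = 20.
P25 = 160 + ((27 − 18)/20)·20 = 160 + 9 = 169.

169.00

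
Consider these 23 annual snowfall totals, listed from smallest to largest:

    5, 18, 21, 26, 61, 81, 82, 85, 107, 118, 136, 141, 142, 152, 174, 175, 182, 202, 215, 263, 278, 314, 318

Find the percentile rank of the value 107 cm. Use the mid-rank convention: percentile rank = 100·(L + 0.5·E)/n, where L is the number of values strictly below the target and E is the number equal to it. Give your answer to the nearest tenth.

Count below 107: L = 8; count equal: E = 1; n = 23.
Percentile rank = 100·(8 + 0.5·1)/23 = 100·8.5/23 = 36.96.

37.0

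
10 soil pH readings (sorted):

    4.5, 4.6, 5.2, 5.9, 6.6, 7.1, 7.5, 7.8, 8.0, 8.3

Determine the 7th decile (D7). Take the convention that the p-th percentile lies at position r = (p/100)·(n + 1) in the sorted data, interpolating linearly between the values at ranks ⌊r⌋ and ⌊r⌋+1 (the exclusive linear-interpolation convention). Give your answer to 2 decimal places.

n = 10.
r = (70/100)·(10 + 1) = 7.7.
Rank 7 is 7.5 and rank 8 is 7.8.
Interpolate: 7.5 + 0.7·(7.8 − 7.5) = 7.5 + 0.7·0.3 = 7.71.

7.71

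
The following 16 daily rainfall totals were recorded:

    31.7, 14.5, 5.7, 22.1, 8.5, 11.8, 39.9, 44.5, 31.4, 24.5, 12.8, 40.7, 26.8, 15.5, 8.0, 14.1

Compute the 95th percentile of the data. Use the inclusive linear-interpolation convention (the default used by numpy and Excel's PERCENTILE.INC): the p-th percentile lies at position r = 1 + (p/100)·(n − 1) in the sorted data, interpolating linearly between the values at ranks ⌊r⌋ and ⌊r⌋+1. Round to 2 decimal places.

Sorted: 5.7, 8.0, 8.5, 11.8, 12.8, 14.1, 14.5, 15.5, 22.1, 24.5, 26.8, 31.4, 31.7, 39.9, 40.7, 44.5.
n = 16.
r = 1 + (95/100)·(16 − 1) = 1 + 14.25 = 15.25.
Rank 15 is 40.7 and rank 16 is 44.5.
Interpolate: 40.7 + 0.25·(44.5 − 40.7) = 40.7 + 0.25·3.8 = 41.65.

41.65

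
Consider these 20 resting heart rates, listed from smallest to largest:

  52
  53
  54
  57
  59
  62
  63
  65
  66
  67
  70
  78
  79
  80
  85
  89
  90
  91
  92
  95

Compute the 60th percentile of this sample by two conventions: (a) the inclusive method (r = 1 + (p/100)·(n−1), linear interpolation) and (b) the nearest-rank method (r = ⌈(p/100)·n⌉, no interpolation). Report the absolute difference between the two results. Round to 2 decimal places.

n = 20.
(a) r = 12.4; between ranks 12 (78) and 13 (79): 78.4.
(b) the nearest-rank method: rank 12 → 78.
|78.4 − 78| = 0.4.

0.40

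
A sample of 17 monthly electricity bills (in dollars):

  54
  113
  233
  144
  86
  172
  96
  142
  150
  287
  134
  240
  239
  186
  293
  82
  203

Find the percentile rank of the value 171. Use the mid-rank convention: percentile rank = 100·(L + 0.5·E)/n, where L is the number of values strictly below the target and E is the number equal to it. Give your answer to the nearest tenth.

52.9

Sorted: 54, 82, 86, 96, 113, 134, 142, 144, 150, 172, 186, 203, 233, 239, 240, 287, 293.
Count below 171: L = 9; count equal: E = 0; n = 17.
Percentile rank = 100·(9 + 0.5·0)/17 = 100·9/17 = 52.94.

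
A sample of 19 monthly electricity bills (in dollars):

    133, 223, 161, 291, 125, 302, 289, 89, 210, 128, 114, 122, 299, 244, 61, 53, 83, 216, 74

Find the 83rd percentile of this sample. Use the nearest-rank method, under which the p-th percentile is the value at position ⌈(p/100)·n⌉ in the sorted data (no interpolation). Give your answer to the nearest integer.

Sorted: 53, 61, 74, 83, 89, 114, 122, 125, 128, 133, 161, 210, 216, 223, 244, 289, 291, 299, 302.
n = 19.
Position = ⌈83/100 · 19⌉ = ⌈15.77⌉ = 16.
The value at rank 16 is 289.

289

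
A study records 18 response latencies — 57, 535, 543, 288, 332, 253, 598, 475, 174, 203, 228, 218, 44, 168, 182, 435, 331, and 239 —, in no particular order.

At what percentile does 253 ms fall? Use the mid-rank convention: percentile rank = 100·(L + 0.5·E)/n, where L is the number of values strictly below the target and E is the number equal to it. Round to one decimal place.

52.8

Sorted: 44, 57, 168, 174, 182, 203, 218, 228, 239, 253, 288, 331, 332, 435, 475, 535, 543, 598.
Count below 253: L = 9; count equal: E = 1; n = 18.
Percentile rank = 100·(9 + 0.5·1)/18 = 100·9.5/18 = 52.78.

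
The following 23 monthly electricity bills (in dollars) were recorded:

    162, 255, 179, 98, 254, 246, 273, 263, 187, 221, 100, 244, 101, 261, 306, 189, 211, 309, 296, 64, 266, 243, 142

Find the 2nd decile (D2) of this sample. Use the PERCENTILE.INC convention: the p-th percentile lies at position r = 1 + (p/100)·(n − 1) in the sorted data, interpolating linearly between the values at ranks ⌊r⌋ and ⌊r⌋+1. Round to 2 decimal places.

Sorted: 64, 98, 100, 101, 142, 162, 179, 187, 189, 211, 221, 243, 244, 246, 254, 255, 261, 263, 266, 273, 296, 306, 309.
n = 23.
r = 1 + (20/100)·(23 − 1) = 1 + 4.4 = 5.4.
Rank 5 is 142 and rank 6 is 162.
Interpolate: 142 + 0.4·(162 − 142) = 142 + 0.4·20 = 150.

150.00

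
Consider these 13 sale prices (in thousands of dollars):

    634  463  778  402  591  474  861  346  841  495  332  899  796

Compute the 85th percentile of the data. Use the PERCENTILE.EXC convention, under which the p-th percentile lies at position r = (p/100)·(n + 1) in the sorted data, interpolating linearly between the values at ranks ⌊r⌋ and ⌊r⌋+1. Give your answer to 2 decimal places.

Sorted: 332, 346, 402, 463, 474, 495, 591, 634, 778, 796, 841, 861, 899.
n = 13.
r = (85/100)·(13 + 1) = 11.9.
Rank 11 is 841 and rank 12 is 861.
Interpolate: 841 + 0.9·(861 − 841) = 841 + 0.9·20 = 859.

859.00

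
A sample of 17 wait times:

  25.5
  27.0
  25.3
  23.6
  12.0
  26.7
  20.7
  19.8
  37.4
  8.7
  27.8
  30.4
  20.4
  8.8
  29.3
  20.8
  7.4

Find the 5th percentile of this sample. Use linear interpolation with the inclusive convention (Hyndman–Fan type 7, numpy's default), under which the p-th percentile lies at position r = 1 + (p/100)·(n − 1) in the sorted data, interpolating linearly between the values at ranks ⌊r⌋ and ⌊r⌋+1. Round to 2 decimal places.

Sorted: 7.4, 8.7, 8.8, 12.0, 19.8, 20.4, 20.7, 20.8, 23.6, 25.3, 25.5, 26.7, 27.0, 27.8, 29.3, 30.4, 37.4.
n = 17.
r = 1 + (5/100)·(17 − 1) = 1 + 0.8 = 1.8.
Rank 1 is 7.4 and rank 2 is 8.7.
Interpolate: 7.4 + 0.8·(8.7 − 7.4) = 7.4 + 0.8·1.3 = 8.44.

8.44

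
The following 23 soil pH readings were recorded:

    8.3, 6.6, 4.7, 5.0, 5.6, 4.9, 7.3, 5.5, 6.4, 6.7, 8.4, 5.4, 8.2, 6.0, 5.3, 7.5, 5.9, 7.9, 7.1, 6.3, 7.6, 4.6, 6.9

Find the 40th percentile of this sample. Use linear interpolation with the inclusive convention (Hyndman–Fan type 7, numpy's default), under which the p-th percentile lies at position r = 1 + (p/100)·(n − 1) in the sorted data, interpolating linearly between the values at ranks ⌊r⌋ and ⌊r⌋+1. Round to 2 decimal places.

Sorted: 4.6, 4.7, 4.9, 5.0, 5.3, 5.4, 5.5, 5.6, 5.9, 6.0, 6.3, 6.4, 6.6, 6.7, 6.9, 7.1, 7.3, 7.5, 7.6, 7.9, 8.2, 8.3, 8.4.
n = 23.
r = 1 + (40/100)·(23 − 1) = 1 + 8.8 = 9.8.
Rank 9 is 5.9 and rank 10 is 6.0.
Interpolate: 5.9 + 0.8·(6.0 − 5.9) = 5.9 + 0.8·0.1 = 5.98.

5.98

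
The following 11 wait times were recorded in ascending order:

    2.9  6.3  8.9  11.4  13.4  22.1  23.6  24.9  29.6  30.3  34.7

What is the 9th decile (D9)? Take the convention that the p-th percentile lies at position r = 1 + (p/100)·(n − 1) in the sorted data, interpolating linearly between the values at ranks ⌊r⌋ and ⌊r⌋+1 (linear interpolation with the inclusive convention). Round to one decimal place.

n = 11.
r = 1 + (90/100)·(11 − 1) = 1 + 9 = 10.
r is an integer, so P90 is the value at rank 10: 30.3.

30.3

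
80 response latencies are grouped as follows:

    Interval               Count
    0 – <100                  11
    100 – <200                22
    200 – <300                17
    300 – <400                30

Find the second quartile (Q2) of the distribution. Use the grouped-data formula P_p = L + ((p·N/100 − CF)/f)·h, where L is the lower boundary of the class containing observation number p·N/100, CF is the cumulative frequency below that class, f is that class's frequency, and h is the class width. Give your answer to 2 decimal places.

N = 80; target position k = 50/100 · 80 = 40.
Cumulative frequencies: 11, 33, 50, 80.
Observation 40 falls in the class 200 – <300.
L = 200, CF = 33, f = 17, h = 100.
P50 = 200 + ((40 − 33)/17)·100 = 200 + 41.1765 = 241.176.

241.18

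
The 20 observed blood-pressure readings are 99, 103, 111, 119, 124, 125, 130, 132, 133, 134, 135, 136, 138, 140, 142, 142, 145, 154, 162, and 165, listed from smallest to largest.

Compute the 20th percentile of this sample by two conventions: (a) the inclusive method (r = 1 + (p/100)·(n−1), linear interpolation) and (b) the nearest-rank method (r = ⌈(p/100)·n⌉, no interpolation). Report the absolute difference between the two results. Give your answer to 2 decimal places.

n = 20.
(a) r = 4.8; between ranks 4 (119) and 5 (124): 123.
(b) the nearest-rank method: rank 4 → 119.
|123 − 119| = 4.

4.00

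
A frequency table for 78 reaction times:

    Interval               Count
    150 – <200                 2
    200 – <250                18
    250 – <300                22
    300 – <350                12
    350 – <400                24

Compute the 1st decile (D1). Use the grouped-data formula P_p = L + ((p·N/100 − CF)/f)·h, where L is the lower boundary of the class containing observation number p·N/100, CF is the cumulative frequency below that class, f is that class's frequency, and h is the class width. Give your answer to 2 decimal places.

N = 78; target position k = 10/100 · 78 = 7.8.
Cumulative frequencies: 2, 20, 42, 54, 78.
Observation 7.8 falls in the class 200 – <250.
L = 200, CF = 2, f = 18, h = 50.
P10 = 200 + ((7.8 − 2)/18)·50 = 200 + 16.1111 = 216.111.

216.11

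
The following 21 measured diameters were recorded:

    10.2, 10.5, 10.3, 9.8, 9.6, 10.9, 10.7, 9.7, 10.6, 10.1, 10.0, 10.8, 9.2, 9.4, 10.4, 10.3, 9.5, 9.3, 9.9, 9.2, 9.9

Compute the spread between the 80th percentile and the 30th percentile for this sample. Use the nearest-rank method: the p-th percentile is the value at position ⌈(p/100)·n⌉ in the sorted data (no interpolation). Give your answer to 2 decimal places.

0.80

Sorted: 9.2, 9.2, 9.3, 9.4, 9.5, 9.6, 9.7, 9.8, 9.9, 9.9, 10.0, 10.1, 10.2, 10.3, 10.3, 10.4, 10.5, 10.6, 10.7, 10.8, 10.9.
n = 21.
P30: rank ⌈30/100·21⌉ = 7 → 9.7.
P80: rank ⌈80/100·21⌉ = 17 → 10.5.
Difference: 10.5 − 9.7 = 0.8.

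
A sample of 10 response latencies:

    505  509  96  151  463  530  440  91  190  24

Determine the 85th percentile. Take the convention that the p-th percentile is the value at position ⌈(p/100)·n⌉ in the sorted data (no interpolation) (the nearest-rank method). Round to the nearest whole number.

Sorted: 24, 91, 96, 151, 190, 440, 463, 505, 509, 530.
n = 10.
Position = ⌈85/100 · 10⌉ = ⌈8.5⌉ = 9.
The value at rank 9 is 509.

509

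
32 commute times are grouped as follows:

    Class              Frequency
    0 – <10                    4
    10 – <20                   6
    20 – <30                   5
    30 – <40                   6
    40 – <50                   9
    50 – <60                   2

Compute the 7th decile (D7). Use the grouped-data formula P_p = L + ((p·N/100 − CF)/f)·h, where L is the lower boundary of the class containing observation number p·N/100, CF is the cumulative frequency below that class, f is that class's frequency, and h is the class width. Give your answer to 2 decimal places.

N = 32; target position k = 70/100 · 32 = 22.4.
Cumulative frequencies: 4, 10, 15, 21, 30, 32.
Observation 22.4 falls in the class 40 – <50.
L = 40, CF = 21, f = 9, h = 10.
P70 = 40 + ((22.4 − 21)/9)·10 = 40 + 1.55556 = 41.5556.

41.56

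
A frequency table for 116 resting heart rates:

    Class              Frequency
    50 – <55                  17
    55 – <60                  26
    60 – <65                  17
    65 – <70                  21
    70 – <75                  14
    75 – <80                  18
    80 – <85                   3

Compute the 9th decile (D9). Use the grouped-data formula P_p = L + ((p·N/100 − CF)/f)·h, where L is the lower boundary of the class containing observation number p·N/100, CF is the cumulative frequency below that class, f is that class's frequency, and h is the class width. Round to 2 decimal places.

N = 116; target position k = 90/100 · 116 = 104.4.
Cumulative frequencies: 17, 43, 60, 81, 95, 113, 116.
Observation 104.4 falls in the class 75 – <80.
L = 75, CF = 95, f = 18, h = 5.
P90 = 75 + ((104.4 − 95)/18)·5 = 75 + 2.61111 = 77.6111.

77.61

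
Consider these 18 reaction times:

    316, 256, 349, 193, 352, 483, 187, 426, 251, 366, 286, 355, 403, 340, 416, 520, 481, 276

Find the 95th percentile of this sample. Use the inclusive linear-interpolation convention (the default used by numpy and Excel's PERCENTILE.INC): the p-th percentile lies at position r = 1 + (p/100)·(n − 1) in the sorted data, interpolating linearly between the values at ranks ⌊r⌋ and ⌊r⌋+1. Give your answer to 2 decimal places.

Sorted: 187, 193, 251, 256, 276, 286, 316, 340, 349, 352, 355, 366, 403, 416, 426, 481, 483, 520.
n = 18.
r = 1 + (95/100)·(18 − 1) = 1 + 16.15 = 17.15.
Rank 17 is 483 and rank 18 is 520.
Interpolate: 483 + 0.15·(520 − 483) = 483 + 0.15·37 = 488.55.

488.55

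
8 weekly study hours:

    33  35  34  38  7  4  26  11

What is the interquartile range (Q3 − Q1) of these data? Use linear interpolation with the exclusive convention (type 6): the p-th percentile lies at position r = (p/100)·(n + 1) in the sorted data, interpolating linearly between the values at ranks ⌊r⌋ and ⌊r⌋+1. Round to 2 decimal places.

Sorted: 4, 7, 11, 26, 33, 34, 35, 38.
n = 8.
P25: r = 2.25; ranks 2–3 are 7, 11; interpolating gives 8.
P75: r = 6.75; ranks 6–7 are 34, 35; interpolating gives 34.75.
Difference: 34.75 − 8 = 26.75.

26.75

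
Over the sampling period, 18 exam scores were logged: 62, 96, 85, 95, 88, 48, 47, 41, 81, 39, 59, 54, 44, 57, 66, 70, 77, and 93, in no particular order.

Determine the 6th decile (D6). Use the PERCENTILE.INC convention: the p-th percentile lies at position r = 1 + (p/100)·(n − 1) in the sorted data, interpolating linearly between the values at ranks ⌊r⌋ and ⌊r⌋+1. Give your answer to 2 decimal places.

71.40

Sorted: 39, 41, 44, 47, 48, 54, 57, 59, 62, 66, 70, 77, 81, 85, 88, 93, 95, 96.
n = 18.
r = 1 + (60/100)·(18 − 1) = 1 + 10.2 = 11.2.
Rank 11 is 70 and rank 12 is 77.
Interpolate: 70 + 0.2·(77 − 70) = 70 + 0.2·7 = 71.4.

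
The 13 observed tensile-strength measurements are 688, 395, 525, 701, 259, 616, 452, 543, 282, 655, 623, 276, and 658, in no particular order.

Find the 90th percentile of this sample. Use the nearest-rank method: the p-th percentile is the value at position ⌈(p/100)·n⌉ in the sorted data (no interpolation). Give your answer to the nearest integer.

688

Sorted: 259, 276, 282, 395, 452, 525, 543, 616, 623, 655, 658, 688, 701.
n = 13.
Position = ⌈90/100 · 13⌉ = ⌈11.7⌉ = 12.
The value at rank 12 is 688.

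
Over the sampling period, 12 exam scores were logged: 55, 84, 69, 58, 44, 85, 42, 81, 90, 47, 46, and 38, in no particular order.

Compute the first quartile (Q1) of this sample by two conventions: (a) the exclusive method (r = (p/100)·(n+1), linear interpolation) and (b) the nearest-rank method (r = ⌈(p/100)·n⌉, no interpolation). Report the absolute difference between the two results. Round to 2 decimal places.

Sorted: 38, 42, 44, 46, 47, 55, 58, 69, 81, 84, 85, 90.
n = 12.
(a) r = 3.25; between ranks 3 (44) and 4 (46): 44.5.
(b) the nearest-rank method: rank 3 → 44.
|44.5 − 44| = 0.5.

0.50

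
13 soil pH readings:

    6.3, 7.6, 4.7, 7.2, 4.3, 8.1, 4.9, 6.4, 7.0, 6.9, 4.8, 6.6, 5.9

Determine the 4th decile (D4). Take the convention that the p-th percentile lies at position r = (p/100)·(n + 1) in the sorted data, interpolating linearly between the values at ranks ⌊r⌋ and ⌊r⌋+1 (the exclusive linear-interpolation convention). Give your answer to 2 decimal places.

Sorted: 4.3, 4.7, 4.8, 4.9, 5.9, 6.3, 6.4, 6.6, 6.9, 7.0, 7.2, 7.6, 8.1.
n = 13.
r = (40/100)·(13 + 1) = 5.6.
Rank 5 is 5.9 and rank 6 is 6.3.
Interpolate: 5.9 + 0.6·(6.3 − 5.9) = 5.9 + 0.6·0.4 = 6.14.

6.14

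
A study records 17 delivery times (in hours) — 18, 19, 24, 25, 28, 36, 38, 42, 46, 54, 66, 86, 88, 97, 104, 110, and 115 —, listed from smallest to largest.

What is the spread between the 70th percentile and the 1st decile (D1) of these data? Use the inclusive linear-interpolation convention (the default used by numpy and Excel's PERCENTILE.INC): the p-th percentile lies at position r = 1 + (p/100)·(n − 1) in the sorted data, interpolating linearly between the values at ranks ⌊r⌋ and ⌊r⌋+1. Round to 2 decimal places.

n = 17.
P10: r = 2.6; ranks 2–3 are 19, 24; interpolating gives 22.
P70: r = 12.2; ranks 12–13 are 86, 88; interpolating gives 86.4.
Difference: 86.4 − 22 = 64.4.

64.40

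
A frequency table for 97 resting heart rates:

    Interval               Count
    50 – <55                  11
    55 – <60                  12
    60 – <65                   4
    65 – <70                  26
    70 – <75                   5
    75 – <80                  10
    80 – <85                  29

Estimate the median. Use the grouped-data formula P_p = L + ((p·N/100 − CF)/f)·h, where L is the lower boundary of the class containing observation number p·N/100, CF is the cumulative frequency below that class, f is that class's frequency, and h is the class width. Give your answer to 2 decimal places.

N = 97; target position k = 50/100 · 97 = 48.5.
Cumulative frequencies: 11, 23, 27, 53, 58, 68, 97.
Observation 48.5 falls in the class 65 – <70.
L = 65, CF = 27, f = 26, h = 5.
P50 = 65 + ((48.5 − 27)/26)·5 = 65 + 4.13462 = 69.1346.

69.13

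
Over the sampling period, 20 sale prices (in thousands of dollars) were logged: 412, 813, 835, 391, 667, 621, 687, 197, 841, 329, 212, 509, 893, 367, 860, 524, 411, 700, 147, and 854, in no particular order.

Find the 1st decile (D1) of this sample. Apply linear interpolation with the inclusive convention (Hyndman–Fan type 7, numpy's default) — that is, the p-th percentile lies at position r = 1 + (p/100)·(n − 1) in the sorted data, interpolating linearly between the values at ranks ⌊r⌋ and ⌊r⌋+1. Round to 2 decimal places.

Sorted: 147, 197, 212, 329, 367, 391, 411, 412, 509, 524, 621, 667, 687, 700, 813, 835, 841, 854, 860, 893.
n = 20.
r = 1 + (10/100)·(20 − 1) = 1 + 1.9 = 2.9.
Rank 2 is 197 and rank 3 is 212.
Interpolate: 197 + 0.9·(212 − 197) = 197 + 0.9·15 = 210.5.

210.50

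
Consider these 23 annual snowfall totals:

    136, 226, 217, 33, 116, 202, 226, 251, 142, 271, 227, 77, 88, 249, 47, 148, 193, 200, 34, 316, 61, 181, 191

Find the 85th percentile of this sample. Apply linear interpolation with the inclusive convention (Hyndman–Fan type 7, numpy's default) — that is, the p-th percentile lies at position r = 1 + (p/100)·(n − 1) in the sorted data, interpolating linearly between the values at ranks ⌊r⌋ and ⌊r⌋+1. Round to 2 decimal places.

242.40

Sorted: 33, 34, 47, 61, 77, 88, 116, 136, 142, 148, 181, 191, 193, 200, 202, 217, 226, 226, 227, 249, 251, 271, 316.
n = 23.
r = 1 + (85/100)·(23 − 1) = 1 + 18.7 = 19.7.
Rank 19 is 227 and rank 20 is 249.
Interpolate: 227 + 0.7·(249 − 227) = 227 + 0.7·22 = 242.4.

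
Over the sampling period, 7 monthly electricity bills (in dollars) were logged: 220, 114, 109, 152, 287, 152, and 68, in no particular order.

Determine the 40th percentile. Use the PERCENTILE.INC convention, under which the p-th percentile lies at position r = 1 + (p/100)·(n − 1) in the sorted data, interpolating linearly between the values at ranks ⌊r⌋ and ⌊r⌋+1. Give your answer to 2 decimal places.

Sorted: 68, 109, 114, 152, 152, 220, 287.
n = 7.
r = 1 + (40/100)·(7 − 1) = 1 + 2.4 = 3.4.
Rank 3 is 114 and rank 4 is 152.
Interpolate: 114 + 0.4·(152 − 114) = 114 + 0.4·38 = 129.2.

129.20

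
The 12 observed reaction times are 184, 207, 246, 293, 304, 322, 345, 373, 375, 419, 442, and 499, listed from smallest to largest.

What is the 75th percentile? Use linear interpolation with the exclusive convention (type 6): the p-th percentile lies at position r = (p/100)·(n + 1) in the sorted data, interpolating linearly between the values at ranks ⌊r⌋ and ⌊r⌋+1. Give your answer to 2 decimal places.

408.00

n = 12.
r = (75/100)·(12 + 1) = 9.75.
Rank 9 is 375 and rank 10 is 419.
Interpolate: 375 + 0.75·(419 − 375) = 375 + 0.75·44 = 408.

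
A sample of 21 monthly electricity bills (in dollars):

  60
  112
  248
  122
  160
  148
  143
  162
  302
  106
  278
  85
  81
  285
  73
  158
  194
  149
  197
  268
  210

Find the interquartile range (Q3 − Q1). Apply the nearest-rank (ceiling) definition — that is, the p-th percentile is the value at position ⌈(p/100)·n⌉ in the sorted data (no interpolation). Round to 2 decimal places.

98.00

Sorted: 60, 73, 81, 85, 106, 112, 122, 143, 148, 149, 158, 160, 162, 194, 197, 210, 248, 268, 278, 285, 302.
n = 21.
P25: rank ⌈25/100·21⌉ = 6 → 112.
P75: rank ⌈75/100·21⌉ = 16 → 210.
Difference: 210 − 112 = 98.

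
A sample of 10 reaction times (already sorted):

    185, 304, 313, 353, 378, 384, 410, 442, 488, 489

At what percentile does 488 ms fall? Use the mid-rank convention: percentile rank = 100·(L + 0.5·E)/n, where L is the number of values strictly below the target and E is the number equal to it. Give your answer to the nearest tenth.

Count below 488: L = 8; count equal: E = 1; n = 10.
Percentile rank = 100·(8 + 0.5·1)/10 = 100·8.5/10 = 85.

85.0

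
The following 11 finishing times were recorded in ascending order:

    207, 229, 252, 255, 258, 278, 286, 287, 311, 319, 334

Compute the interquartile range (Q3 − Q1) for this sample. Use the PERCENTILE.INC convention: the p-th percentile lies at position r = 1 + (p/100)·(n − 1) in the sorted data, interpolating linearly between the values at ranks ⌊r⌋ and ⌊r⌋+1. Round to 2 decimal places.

45.50

n = 11.
P25: r = 3.5; ranks 3–4 are 252, 255; interpolating gives 253.5.
P75: r = 8.5; ranks 8–9 are 287, 311; interpolating gives 299.
Difference: 299 − 253.5 = 45.5.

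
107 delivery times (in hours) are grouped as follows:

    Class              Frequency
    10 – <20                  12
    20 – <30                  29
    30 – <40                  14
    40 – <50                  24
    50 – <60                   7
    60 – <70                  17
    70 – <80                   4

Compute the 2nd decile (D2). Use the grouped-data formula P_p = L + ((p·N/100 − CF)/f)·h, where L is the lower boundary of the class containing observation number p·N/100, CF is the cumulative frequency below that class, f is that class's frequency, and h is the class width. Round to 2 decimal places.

23.24

N = 107; target position k = 20/100 · 107 = 21.4.
Cumulative frequencies: 12, 41, 55, 79, 86, 103, 107.
Observation 21.4 falls in the class 20 – <30.
L = 20, CF = 12, f = 29, h = 10.
P20 = 20 + ((21.4 − 12)/29)·10 = 20 + 3.24138 = 23.2414.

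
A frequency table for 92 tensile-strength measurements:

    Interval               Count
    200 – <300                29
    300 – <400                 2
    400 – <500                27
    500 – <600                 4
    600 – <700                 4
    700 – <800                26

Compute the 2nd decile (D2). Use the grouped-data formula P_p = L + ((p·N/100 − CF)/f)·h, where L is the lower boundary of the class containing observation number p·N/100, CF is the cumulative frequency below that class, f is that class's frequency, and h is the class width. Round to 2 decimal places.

N = 92; target position k = 20/100 · 92 = 18.4.
Cumulative frequencies: 29, 31, 58, 62, 66, 92.
Observation 18.4 falls in the class 200 – <300.
L = 200, CF = 0, f = 29, h = 100.
P20 = 200 + ((18.4 − 0)/29)·100 = 200 + 63.4483 = 263.448.

263.45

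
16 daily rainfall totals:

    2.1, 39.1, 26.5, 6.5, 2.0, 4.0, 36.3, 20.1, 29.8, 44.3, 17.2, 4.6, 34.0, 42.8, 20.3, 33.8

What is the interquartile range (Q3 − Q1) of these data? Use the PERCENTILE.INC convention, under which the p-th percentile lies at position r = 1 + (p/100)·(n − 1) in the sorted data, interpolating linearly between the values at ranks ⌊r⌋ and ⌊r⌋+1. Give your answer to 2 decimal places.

Sorted: 2.0, 2.1, 4.0, 4.6, 6.5, 17.2, 20.1, 20.3, 26.5, 29.8, 33.8, 34.0, 36.3, 39.1, 42.8, 44.3.
n = 16.
P25: r = 4.75; ranks 4–5 are 4.6, 6.5; interpolating gives 6.025.
P75: r = 12.25; ranks 12–13 are 34.0, 36.3; interpolating gives 34.575.
Difference: 34.575 − 6.025 = 28.55.

28.55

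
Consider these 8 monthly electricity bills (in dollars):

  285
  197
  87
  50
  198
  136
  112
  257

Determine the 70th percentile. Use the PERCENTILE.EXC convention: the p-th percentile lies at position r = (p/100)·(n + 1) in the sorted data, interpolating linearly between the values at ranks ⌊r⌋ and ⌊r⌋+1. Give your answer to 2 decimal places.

Sorted: 50, 87, 112, 136, 197, 198, 257, 285.
n = 8.
r = (70/100)·(8 + 1) = 6.3.
Rank 6 is 198 and rank 7 is 257.
Interpolate: 198 + 0.3·(257 − 198) = 198 + 0.3·59 = 215.7.

215.70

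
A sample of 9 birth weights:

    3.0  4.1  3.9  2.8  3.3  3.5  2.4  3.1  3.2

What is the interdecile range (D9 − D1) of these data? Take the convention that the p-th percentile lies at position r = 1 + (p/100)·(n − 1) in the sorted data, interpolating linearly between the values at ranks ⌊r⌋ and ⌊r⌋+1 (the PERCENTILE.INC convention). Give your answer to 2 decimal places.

1.22

Sorted: 2.4, 2.8, 3.0, 3.1, 3.2, 3.3, 3.5, 3.9, 4.1.
n = 9.
P10: r = 1.8; ranks 1–2 are 2.4, 2.8; interpolating gives 2.72.
P90: r = 8.2; ranks 8–9 are 3.9, 4.1; interpolating gives 3.94.
Difference: 3.94 − 2.72 = 1.22.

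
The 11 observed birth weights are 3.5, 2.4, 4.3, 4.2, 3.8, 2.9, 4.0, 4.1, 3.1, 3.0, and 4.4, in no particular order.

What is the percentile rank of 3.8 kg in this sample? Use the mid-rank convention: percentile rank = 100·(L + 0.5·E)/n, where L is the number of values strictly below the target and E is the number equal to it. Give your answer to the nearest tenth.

50.0

Sorted: 2.4, 2.9, 3.0, 3.1, 3.5, 3.8, 4.0, 4.1, 4.2, 4.3, 4.4.
Count below 3.8: L = 5; count equal: E = 1; n = 11.
Percentile rank = 100·(5 + 0.5·1)/11 = 100·5.5/11 = 50.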